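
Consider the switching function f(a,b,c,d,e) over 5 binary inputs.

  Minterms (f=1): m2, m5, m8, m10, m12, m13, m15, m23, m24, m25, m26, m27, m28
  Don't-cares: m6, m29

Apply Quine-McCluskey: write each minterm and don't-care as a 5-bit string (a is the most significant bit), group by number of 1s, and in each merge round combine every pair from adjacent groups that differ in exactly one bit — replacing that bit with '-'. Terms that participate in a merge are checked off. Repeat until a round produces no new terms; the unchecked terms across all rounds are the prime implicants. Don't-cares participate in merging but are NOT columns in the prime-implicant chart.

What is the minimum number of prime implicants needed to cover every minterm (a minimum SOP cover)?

Round 0: 00010✓ 00101✓ 00110✓ 01000✓ 01010✓ 01100✓ 01101✓ 01111✓ 10111 11000✓ 11001✓ 11010✓ 11011✓ 11100✓ 11101✓
Round 1: -1000✓ -1010✓ -1100✓ -1101✓ 0-010 0-101 00-10 01-00✓ 010-0✓ 011-1 0110-✓ 11-00✓ 11-01✓ 110-0✓ 110-1✓ 1100-✓ 1101-✓ 1110-✓
Round 2: -1-00 -10-0 -110- 11-0- 110--
PIs = {-1-00, -10-0, -110-, 0-010, 0-101, 00-10, 011-1, 10111, 11-0-, 110--}
Coverage chart:
  m2: 0-010,00-10
  m5: 0-101 ←essential
  m8: -1-00,-10-0
  m10: -10-0,0-010
  m12: -1-00,-110-
  m13: -110-,0-101,011-1
  m15: 011-1 ←essential
  m23: 10111 ←essential
  m24: -1-00,-10-0,11-0-,110--
  m25: 11-0-,110--
  m26: -10-0,110--
  m27: 110-- ←essential
  m28: -1-00,-110-,11-0-
Essential: 0-101, 011-1, 10111, 110--
Petrick residual → -1-00, 0-010
Min cover (6 terms): bd'e' + a'c'de' + a'cd'e + a'bce + ab'cde + abc'

6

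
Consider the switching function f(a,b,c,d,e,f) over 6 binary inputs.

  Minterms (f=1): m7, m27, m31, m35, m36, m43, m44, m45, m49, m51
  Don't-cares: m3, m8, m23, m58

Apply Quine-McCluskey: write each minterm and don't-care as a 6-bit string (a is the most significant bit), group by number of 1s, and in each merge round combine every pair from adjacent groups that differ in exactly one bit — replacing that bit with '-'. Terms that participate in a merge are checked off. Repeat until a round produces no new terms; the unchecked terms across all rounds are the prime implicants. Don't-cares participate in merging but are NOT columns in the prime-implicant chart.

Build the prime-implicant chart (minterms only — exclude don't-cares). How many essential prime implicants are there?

5

Round 0: 000011✓ 000111✓ 001000 010111✓ 011011✓ 011111✓ 100011✓ 100100✓ 101011✓ 101100✓ 101101✓ 110001✓ 110011✓ 111010
Round 1: -00011 0-0111 000-11 01-111 011-11 1-0011 10-011 10-100 10110- 1100-1
PIs = {-00011, 0-0111, 000-11, 001000, 01-111, 011-11, 1-0011, 10-011, 10-100, 10110-, 1100-1, 111010}
Coverage chart:
  m7: 0-0111,000-11
  m27: 011-11 ←essential
  m31: 01-111,011-11
  m35: -00011,1-0011,10-011
  m36: 10-100 ←essential
  m43: 10-011 ←essential
  m44: 10-100,10110-
  m45: 10110- ←essential
  m49: 1100-1 ←essential
  m51: 1-0011,1100-1
Essential: 011-11, 10-011, 10-100, 10110-, 1100-1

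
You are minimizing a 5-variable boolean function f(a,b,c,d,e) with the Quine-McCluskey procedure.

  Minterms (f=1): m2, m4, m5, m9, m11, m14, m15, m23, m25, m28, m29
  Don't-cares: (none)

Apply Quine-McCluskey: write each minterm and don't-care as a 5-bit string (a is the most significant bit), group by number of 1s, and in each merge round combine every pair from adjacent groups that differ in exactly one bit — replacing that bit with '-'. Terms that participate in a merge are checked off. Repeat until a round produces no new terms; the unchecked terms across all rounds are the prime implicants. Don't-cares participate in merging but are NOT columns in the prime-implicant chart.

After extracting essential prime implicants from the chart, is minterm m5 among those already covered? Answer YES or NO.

YES

[col 0] 00010, 00100*, 00101*, 01001*, 01011*, 01110*, 01111*, 10111, 11001*, 11100*, 11101*
[col 1] -1001, 0010-, 01-11, 010-1, 0111-, 11-01, 1110-
Prime implicants: -1001, 00010, 0010-, 01-11, 010-1, 0111-, 10111, 11-01, 1110-
PI chart (minterm → PIs covering it):
  2 | 00010  (sole → essential)
  4 | 0010-  (sole → essential)
  5 | 0010-  (sole → essential)
  9 | -1001,010-1
  11 | 01-11,010-1
  14 | 0111-  (sole → essential)
  15 | 01-11,0111-
  23 | 10111  (sole → essential)
  25 | -1001,11-01
  28 | 1110-  (sole → essential)
  29 | 11-01,1110-
Essential prime implicants: 00010, 0010-, 0111-, 10111, 1110-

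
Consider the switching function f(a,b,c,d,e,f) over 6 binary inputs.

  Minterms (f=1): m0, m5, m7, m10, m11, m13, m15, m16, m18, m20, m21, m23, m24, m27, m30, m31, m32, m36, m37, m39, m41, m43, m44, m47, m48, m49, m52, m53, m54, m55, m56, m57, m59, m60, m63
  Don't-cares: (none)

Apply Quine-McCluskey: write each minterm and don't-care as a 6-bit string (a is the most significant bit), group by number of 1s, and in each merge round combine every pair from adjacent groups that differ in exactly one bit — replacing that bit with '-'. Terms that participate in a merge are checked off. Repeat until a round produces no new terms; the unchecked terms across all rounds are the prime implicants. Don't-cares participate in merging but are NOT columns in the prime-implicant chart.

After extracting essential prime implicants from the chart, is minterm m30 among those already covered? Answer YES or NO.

YES

size-2^0 implicants → 000000(✓)  000101(✓)  000111(✓)  001010(✓)  001011(✓)  001101(✓)  001111(✓)  010000(✓)  010010(✓)  010100(✓)  010101(✓)  010111(✓)  011000(✓)  011011(✓)  011110(✓)  011111(✓)  100000(✓)  100100(✓)  100101(✓)  100111(✓)  101001(✓)  101011(✓)  101100(✓)  101111(✓)  110000(✓)  110001(✓)  110100(✓)  110101(✓)  110110(✓)  110111(✓)  111000(✓)  111001(✓)  111011(✓)  111100(✓)  111111(✓)
size-2^1 implicants → -00000(✓)  -00101(✓)  -00111(✓)  -01011(✓)  -01111(✓)  -10000(✓)  -10100(✓)  -10101(✓)  -10111(✓)  -11000(✓)  -11011(✓)  -11111(✓)  0-0000(✓)  0-0101(✓)  0-0111(✓)  0-1011(✓)  0-1111(✓)  00-101(✓)  00-111(✓)  0001-1(✓)  001-11(✓)  00101-  0011-1(✓)  01-000(✓)  01-111(✓)  010-00(✓)  0100-0  0101-1(✓)  01010-(✓)  011-11(✓)  01111-  1-0000(✓)  1-0100(✓)  1-0101(✓)  1-0111(✓)  1-1001(✓)  1-1011(✓)  1-1100(✓)  1-1111(✓)  10-100(✓)  10-111(✓)  100-00(✓)  1001-1(✓)  10010-(✓)  101-11(✓)  1010-1(✓)  11-000(✓)  11-001(✓)  11-100(✓)  11-111(✓)  110-00(✓)  110-01(✓)  11000-(✓)  1101-0(✓)  1101-1(✓)  11010-(✓)  11011-(✓)  111-00(✓)  111-11(✓)  1110-1(✓)  11100-(✓)
size-2^2 implicants → --0000  --0101(✓)  --0111(✓)  --1011(✓)  --1111(✓)  -0-111(✓)  -001-1(✓)  -01-11(✓)  -1-000  -1-111(✓)  -10-00  -101-1(✓)  -1010-  -11-11(✓)  0--111(✓)  0-01-1(✓)  0-1-11(✓)  00-1-1  1--100  1--111(✓)  1-0-00  1-01-1(✓)  1-010-  1-1-11(✓)  1-10-1  11--00  11-00-  110-0-  1101--
size-2^3 implicants → ---111  --01-1  --1-11
Unchecked terms (primes): ---111, --0000, --01-1, --1-11, -1-000, -10-00, -1010-, 00-1-1, 00101-, 0100-0, 01111-, 1--100, 1-0-00, 1-010-, 1-10-1, 11--00, 11-00-, 110-0-, 1101--
Minterm coverage:
  m0 ⊆ --0000 [E]
  m5 ⊆ --01-1,00-1-1
  m7 ⊆ ---111,--01-1,00-1-1
  m10 ⊆ 00101- [E]
  m11 ⊆ --1-11,00101-
  m13 ⊆ 00-1-1 [E]
  m15 ⊆ ---111,--1-11,00-1-1
  m16 ⊆ --0000,-1-000,-10-00,0100-0
  m18 ⊆ 0100-0 [E]
  m20 ⊆ -10-00,-1010-
  m21 ⊆ --01-1,-1010-
  m23 ⊆ ---111,--01-1
  m24 ⊆ -1-000 [E]
  m27 ⊆ --1-11 [E]
  m30 ⊆ 01111- [E]
  m31 ⊆ ---111,--1-11,01111-
  m32 ⊆ --0000,1-0-00
  m36 ⊆ 1--100,1-0-00,1-010-
  m37 ⊆ --01-1,1-010-
  m39 ⊆ ---111,--01-1
  m41 ⊆ 1-10-1 [E]
  m43 ⊆ --1-11,1-10-1
  m44 ⊆ 1--100 [E]
  m47 ⊆ ---111,--1-11
  m48 ⊆ --0000,-1-000,-10-00,1-0-00,11--00,11-00-,110-0-
  m49 ⊆ 11-00-,110-0-
  m52 ⊆ -10-00,-1010-,1--100,1-0-00,1-010-,11--00,110-0-,1101--
  m53 ⊆ --01-1,-1010-,1-010-,110-0-,1101--
  m54 ⊆ 1101-- [E]
  m55 ⊆ ---111,--01-1,1101--
  m56 ⊆ -1-000,11--00,11-00-
  m57 ⊆ 1-10-1,11-00-
  m59 ⊆ --1-11,1-10-1
  m60 ⊆ 1--100,11--00
  m63 ⊆ ---111,--1-11
E = {--0000, --1-11, -1-000, 00-1-1, 00101-, 0100-0, 01111-, 1--100, 1-10-1, 1101--}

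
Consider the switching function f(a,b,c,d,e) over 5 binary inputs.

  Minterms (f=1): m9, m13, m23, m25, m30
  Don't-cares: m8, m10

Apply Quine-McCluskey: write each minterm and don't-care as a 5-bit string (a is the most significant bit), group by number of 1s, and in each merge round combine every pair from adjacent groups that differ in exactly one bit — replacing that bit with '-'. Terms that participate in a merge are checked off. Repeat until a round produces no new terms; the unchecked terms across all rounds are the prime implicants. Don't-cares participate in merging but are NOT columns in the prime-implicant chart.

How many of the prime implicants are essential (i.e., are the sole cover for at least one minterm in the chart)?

4

Round 0: 01000✓ 01001✓ 01010✓ 01101✓ 10111 11001✓ 11110
Round 1: -1001 01-01 010-0 0100-
PIs = {-1001, 01-01, 010-0, 0100-, 10111, 11110}
Coverage chart:
  m9: -1001,01-01,0100-
  m13: 01-01 ←essential
  m23: 10111 ←essential
  m25: -1001 ←essential
  m30: 11110 ←essential
Essential: -1001, 01-01, 10111, 11110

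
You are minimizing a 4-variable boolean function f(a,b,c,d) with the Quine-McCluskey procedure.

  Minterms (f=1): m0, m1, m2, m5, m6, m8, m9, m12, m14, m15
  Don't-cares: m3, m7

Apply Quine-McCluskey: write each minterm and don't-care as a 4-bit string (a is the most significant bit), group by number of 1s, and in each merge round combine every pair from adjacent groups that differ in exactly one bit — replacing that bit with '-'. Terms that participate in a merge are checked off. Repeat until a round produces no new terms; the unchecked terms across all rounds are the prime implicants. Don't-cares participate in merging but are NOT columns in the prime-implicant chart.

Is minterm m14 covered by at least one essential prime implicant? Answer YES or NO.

YES

[col 0] 0000*, 0001*, 0010*, 0011*, 0101*, 0110*, 0111*, 1000*, 1001*, 1100*, 1110*, 1111*
[col 1] -000*, -001*, -110*, -111*, 0-01*, 0-10*, 0-11*, 00-0*, 00-1*, 000-*, 001-*, 01-1*, 011-*, 1-00, 100-*, 11-0, 111-*
[col 2] -00-, -11-, 0--1, 0-1-, 00--
Prime implicants: -00-, -11-, 0--1, 0-1-, 00--, 1-00, 11-0
PI chart (minterm → PIs covering it):
  0 | -00-,00--
  1 | -00-,0--1,00--
  2 | 0-1-,00--
  5 | 0--1  (sole → essential)
  6 | -11-,0-1-
  8 | -00-,1-00
  9 | -00-  (sole → essential)
  12 | 1-00,11-0
  14 | -11-,11-0
  15 | -11-  (sole → essential)
Essential prime implicants: -00-, -11-, 0--1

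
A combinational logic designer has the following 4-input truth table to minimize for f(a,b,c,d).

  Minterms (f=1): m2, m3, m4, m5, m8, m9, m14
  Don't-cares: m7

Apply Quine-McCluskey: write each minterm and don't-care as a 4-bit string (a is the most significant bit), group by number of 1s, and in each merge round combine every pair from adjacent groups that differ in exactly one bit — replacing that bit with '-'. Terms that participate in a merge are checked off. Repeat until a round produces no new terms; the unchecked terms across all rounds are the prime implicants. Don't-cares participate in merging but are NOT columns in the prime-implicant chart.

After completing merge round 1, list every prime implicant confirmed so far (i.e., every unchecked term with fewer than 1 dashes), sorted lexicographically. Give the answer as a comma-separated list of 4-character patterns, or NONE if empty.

1110

[col 0] 0010*, 0011*, 0100*, 0101*, 0111*, 1000*, 1001*, 1110
[col 1] 0-11, 001-, 01-1, 010-, 100-
Prime implicants: 0-11, 001-, 01-1, 010-, 100-, 1110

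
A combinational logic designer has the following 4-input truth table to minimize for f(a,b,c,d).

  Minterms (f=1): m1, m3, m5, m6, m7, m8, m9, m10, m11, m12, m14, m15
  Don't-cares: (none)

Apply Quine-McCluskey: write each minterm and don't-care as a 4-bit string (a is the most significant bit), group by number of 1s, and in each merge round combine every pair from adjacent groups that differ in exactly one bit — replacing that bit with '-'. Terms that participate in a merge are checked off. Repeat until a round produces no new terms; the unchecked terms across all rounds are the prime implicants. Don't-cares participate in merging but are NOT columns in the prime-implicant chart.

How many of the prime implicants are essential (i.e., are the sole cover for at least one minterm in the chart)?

3

[col 0] 0001*, 0011*, 0101*, 0110*, 0111*, 1000*, 1001*, 1010*, 1011*, 1100*, 1110*, 1111*
[col 1] -001*, -011*, -110*, -111*, 0-01*, 0-11*, 00-1*, 01-1*, 011-*, 1-00*, 1-10*, 1-11*, 10-0*, 10-1*, 100-*, 101-*, 11-0*, 111-*
[col 2] --11, -0-1, -11-, 0--1, 1--0, 1-1-, 10--
Prime implicants: --11, -0-1, -11-, 0--1, 1--0, 1-1-, 10--
PI chart (minterm → PIs covering it):
  1 | -0-1,0--1
  3 | --11,-0-1,0--1
  5 | 0--1  (sole → essential)
  6 | -11-  (sole → essential)
  7 | --11,-11-,0--1
  8 | 1--0,10--
  9 | -0-1,10--
  10 | 1--0,1-1-,10--
  11 | --11,-0-1,1-1-,10--
  12 | 1--0  (sole → essential)
  14 | -11-,1--0,1-1-
  15 | --11,-11-,1-1-
Essential prime implicants: -11-, 0--1, 1--0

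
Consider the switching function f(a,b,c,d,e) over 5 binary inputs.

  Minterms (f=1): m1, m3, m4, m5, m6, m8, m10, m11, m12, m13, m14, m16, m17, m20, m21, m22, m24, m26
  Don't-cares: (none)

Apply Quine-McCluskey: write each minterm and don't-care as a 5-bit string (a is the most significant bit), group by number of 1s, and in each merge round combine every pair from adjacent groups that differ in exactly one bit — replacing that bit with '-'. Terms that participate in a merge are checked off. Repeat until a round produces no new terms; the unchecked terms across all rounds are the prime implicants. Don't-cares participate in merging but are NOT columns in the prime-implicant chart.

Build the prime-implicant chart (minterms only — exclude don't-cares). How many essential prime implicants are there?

Round 0: 00001✓ 00011✓ 00100✓ 00101✓ 00110✓ 01000✓ 01010✓ 01011✓ 01100✓ 01101✓ 01110✓ 10000✓ 10001✓ 10100✓ 10101✓ 10110✓ 11000✓ 11010✓
Round 1: -0001✓ -0100✓ -0101✓ -0110✓ -1000✓ -1010✓ 0-011 0-100✓ 0-101✓ 0-110✓ 00-01✓ 000-1 001-0✓ 0010-✓ 01-00✓ 01-10✓ 010-0✓ 0101- 011-0✓ 0110-✓ 1-000 10-00✓ 10-01✓ 1000-✓ 101-0✓ 1010-✓ 110-0✓
Round 2: -0-01 -01-0 -010- -10-0 0-1-0 0-10- 01--0 10-0-
PIs = {-0-01, -01-0, -010-, -10-0, 0-011, 0-1-0, 0-10-, 000-1, 01--0, 0101-, 1-000, 10-0-}
Coverage chart:
  m1: -0-01,000-1
  m3: 0-011,000-1
  m4: -01-0,-010-,0-1-0,0-10-
  m5: -0-01,-010-,0-10-
  m6: -01-0,0-1-0
  m8: -10-0,01--0
  m10: -10-0,01--0,0101-
  m11: 0-011,0101-
  m12: 0-1-0,0-10-,01--0
  m13: 0-10- ←essential
  m14: 0-1-0,01--0
  m16: 1-000,10-0-
  m17: -0-01,10-0-
  m20: -01-0,-010-,10-0-
  m21: -0-01,-010-,10-0-
  m22: -01-0 ←essential
  m24: -10-0,1-000
  m26: -10-0 ←essential
Essential: -01-0, -10-0, 0-10-

3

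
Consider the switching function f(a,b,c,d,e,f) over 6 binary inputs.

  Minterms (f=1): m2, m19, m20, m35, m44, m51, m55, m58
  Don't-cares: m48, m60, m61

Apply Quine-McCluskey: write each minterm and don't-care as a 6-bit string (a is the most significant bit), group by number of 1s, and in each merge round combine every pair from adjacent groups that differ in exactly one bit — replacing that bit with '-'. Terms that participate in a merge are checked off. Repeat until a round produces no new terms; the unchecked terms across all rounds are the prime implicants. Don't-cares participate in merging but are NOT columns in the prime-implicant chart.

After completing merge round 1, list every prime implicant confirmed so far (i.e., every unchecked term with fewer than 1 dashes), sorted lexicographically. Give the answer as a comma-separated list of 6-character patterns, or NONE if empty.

000010, 010100, 110000, 111010

Round 0: 000010 010011✓ 010100 100011✓ 101100✓ 110000 110011✓ 110111✓ 111010 111100✓ 111101✓
Round 1: -10011 1-0011 1-1100 110-11 11110-
PIs = {-10011, 000010, 010100, 1-0011, 1-1100, 110-11, 110000, 111010, 11110-}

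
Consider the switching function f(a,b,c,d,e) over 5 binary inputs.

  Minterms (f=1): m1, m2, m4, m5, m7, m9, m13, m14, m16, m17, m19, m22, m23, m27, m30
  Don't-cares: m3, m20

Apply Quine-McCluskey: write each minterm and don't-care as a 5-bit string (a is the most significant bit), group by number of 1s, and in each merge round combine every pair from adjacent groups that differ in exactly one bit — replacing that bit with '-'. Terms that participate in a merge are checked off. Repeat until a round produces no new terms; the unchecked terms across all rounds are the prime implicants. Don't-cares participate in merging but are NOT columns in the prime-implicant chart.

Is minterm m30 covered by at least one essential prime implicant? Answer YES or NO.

size-2^0 implicants → 00001(✓)  00010(✓)  00011(✓)  00100(✓)  00101(✓)  00111(✓)  01001(✓)  01101(✓)  01110(✓)  10000(✓)  10001(✓)  10011(✓)  10100(✓)  10110(✓)  10111(✓)  11011(✓)  11110(✓)
size-2^1 implicants → -0001(✓)  -0011(✓)  -0100  -0111(✓)  -1110  0-001(✓)  0-101(✓)  00-01(✓)  00-11(✓)  000-1(✓)  0001-  001-1(✓)  0010-  01-01(✓)  1-011  1-110  10-00  10-11(✓)  100-1(✓)  1000-  101-0  1011-
size-2^2 implicants → -0-11  -00-1  0--01  00--1
Unchecked terms (primes): -0-11, -00-1, -0100, -1110, 0--01, 00--1, 0001-, 0010-, 1-011, 1-110, 10-00, 1000-, 101-0, 1011-
Minterm coverage:
  m1 ⊆ -00-1,0--01,00--1
  m2 ⊆ 0001- [E]
  m4 ⊆ -0100,0010-
  m5 ⊆ 0--01,00--1,0010-
  m7 ⊆ -0-11,00--1
  m9 ⊆ 0--01 [E]
  m13 ⊆ 0--01 [E]
  m14 ⊆ -1110 [E]
  m16 ⊆ 10-00,1000-
  m17 ⊆ -00-1,1000-
  m19 ⊆ -0-11,-00-1,1-011
  m22 ⊆ 1-110,101-0,1011-
  m23 ⊆ -0-11,1011-
  m27 ⊆ 1-011 [E]
  m30 ⊆ -1110,1-110
E = {-1110, 0--01, 0001-, 1-011}

YES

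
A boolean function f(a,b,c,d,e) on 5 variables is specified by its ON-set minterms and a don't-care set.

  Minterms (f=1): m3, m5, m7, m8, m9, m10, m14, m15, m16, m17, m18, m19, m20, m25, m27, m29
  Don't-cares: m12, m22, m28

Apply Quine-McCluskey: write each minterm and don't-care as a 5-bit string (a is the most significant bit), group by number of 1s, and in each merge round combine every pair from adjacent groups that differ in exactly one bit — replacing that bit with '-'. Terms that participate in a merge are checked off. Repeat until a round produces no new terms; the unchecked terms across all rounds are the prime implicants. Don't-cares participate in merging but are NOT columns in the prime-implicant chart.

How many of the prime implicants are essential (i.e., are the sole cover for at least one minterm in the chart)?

[col 0] 00011*, 00101*, 00111*, 01000*, 01001*, 01010*, 01100*, 01110*, 01111*, 10000*, 10001*, 10010*, 10011*, 10100*, 10110*, 11001*, 11011*, 11100*, 11101*
[col 1] -0011, -1001, -1100, 0-111, 00-11, 001-1, 01-00*, 01-10*, 010-0*, 0100-, 011-0*, 0111-, 1-001*, 1-011*, 1-100, 10-00*, 10-10*, 100-0*, 100-1*, 1000-*, 1001-*, 101-0*, 11-01, 110-1*, 1110-
[col 2] 01--0, 1-0-1, 10--0, 100--
Prime implicants: -0011, -1001, -1100, 0-111, 00-11, 001-1, 01--0, 0100-, 0111-, 1-0-1, 1-100, 10--0, 100--, 11-01, 1110-
PI chart (minterm → PIs covering it):
  3 | -0011,00-11
  5 | 001-1  (sole → essential)
  7 | 0-111,00-11,001-1
  8 | 01--0,0100-
  9 | -1001,0100-
  10 | 01--0  (sole → essential)
  14 | 01--0,0111-
  15 | 0-111,0111-
  16 | 10--0,100--
  17 | 1-0-1,100--
  18 | 10--0,100--
  19 | -0011,1-0-1,100--
  20 | 1-100,10--0
  25 | -1001,1-0-1,11-01
  27 | 1-0-1  (sole → essential)
  29 | 11-01,1110-
Essential prime implicants: 001-1, 01--0, 1-0-1

3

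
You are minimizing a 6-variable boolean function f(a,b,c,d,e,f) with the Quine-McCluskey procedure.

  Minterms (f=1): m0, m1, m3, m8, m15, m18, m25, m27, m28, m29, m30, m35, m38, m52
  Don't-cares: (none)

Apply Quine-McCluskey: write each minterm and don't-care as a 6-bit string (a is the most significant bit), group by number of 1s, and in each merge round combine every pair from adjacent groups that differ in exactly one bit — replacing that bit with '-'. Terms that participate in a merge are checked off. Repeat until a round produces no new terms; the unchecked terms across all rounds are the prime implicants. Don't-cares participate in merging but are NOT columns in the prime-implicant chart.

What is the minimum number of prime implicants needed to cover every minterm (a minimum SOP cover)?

Round 0: 000000✓ 000001✓ 000011✓ 001000✓ 001111 010010 011001✓ 011011✓ 011100✓ 011101✓ 011110✓ 100011✓ 100110 110100
Round 1: -00011 00-000 0000-1 00000- 011-01 0110-1 0111-0 01110-
PIs = {-00011, 00-000, 0000-1, 00000-, 001111, 010010, 011-01, 0110-1, 0111-0, 01110-, 100110, 110100}
Coverage chart:
  m0: 00-000,00000-
  m1: 0000-1,00000-
  m3: -00011,0000-1
  m8: 00-000 ←essential
  m15: 001111 ←essential
  m18: 010010 ←essential
  m25: 011-01,0110-1
  m27: 0110-1 ←essential
  m28: 0111-0,01110-
  m29: 011-01,01110-
  m30: 0111-0 ←essential
  m35: -00011 ←essential
  m38: 100110 ←essential
  m52: 110100 ←essential
Essential: -00011, 00-000, 001111, 010010, 0110-1, 0111-0, 100110, 110100
Petrick residual → 0000-1, 011-01
Min cover (10 terms): b'c'd'ef + a'b'd'e'f' + a'b'c'd'f + a'b'cdef + a'bc'd'ef' + a'bce'f + a'bcd'f + a'bcdf' + ab'c'def' + abc'de'f'

10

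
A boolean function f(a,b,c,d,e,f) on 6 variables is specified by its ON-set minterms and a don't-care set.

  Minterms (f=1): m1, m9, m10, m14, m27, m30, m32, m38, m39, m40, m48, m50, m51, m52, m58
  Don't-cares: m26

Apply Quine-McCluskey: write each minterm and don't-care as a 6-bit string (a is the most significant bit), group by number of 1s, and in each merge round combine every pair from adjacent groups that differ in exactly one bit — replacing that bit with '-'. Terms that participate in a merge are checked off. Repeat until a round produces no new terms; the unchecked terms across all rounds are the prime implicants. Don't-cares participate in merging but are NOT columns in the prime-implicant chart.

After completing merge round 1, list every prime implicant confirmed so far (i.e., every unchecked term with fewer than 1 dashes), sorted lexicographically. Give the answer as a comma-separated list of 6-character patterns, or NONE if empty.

NONE

[col 0] 000001*, 001001*, 001010*, 001110*, 011010*, 011011*, 011110*, 100000*, 100110*, 100111*, 101000*, 110000*, 110010*, 110011*, 110100*, 111010*
[col 1] -11010, 0-1010*, 0-1110*, 00-001, 001-10*, 011-10*, 01101-, 1-0000, 10-000, 10011-, 11-010, 110-00, 1100-0, 11001-
[col 2] 0-1-10
Prime implicants: -11010, 0-1-10, 00-001, 01101-, 1-0000, 10-000, 10011-, 11-010, 110-00, 1100-0, 11001-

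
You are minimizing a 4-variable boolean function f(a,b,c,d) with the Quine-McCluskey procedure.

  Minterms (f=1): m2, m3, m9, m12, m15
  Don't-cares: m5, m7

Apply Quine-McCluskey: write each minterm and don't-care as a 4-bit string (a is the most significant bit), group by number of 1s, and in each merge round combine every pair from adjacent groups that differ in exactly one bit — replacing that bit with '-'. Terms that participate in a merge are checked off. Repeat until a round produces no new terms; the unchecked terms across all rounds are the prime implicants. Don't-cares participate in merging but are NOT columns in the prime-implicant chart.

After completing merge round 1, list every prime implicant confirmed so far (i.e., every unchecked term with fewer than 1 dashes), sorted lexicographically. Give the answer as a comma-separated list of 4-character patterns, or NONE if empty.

Round 0: 0010✓ 0011✓ 0101✓ 0111✓ 1001 1100 1111✓
Round 1: -111 0-11 001- 01-1
PIs = {-111, 0-11, 001-, 01-1, 1001, 1100}

1001, 1100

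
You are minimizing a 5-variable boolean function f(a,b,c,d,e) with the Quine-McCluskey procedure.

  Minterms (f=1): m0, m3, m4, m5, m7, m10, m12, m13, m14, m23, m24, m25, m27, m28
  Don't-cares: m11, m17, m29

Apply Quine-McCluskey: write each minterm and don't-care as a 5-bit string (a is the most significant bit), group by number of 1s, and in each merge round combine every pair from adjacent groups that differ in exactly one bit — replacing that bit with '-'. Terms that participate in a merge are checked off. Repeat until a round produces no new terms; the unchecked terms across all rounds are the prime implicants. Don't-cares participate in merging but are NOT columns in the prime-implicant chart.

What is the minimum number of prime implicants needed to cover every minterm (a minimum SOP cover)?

[col 0] 00000*, 00011*, 00100*, 00101*, 00111*, 01010*, 01011*, 01100*, 01101*, 01110*, 10001*, 10111*, 11000*, 11001*, 11011*, 11100*, 11101*
[col 1] -0111, -1011, -1100*, -1101*, 0-011, 0-100*, 0-101*, 00-00, 00-11, 001-1, 0010-*, 01-10, 0101-, 011-0, 0110-*, 1-001, 11-00*, 11-01*, 110-1, 1100-*, 1110-*
[col 2] -110-, 0-10-, 11-0-
Prime implicants: -0111, -1011, -110-, 0-011, 0-10-, 00-00, 00-11, 001-1, 01-10, 0101-, 011-0, 1-001, 11-0-, 110-1
PI chart (minterm → PIs covering it):
  0 | 00-00  (sole → essential)
  3 | 0-011,00-11
  4 | 0-10-,00-00
  5 | 0-10-,001-1
  7 | -0111,00-11,001-1
  10 | 01-10,0101-
  12 | -110-,0-10-,011-0
  13 | -110-,0-10-
  14 | 01-10,011-0
  23 | -0111  (sole → essential)
  24 | 11-0-  (sole → essential)
  25 | 1-001,11-0-,110-1
  27 | -1011,110-1
  28 | -110-,11-0-
Essential prime implicants: -0111, 00-00, 11-0-
Petrick residual → -1011, 0-011, 0-10-, 01-10
Minimum SOP uses 7 PIs: b'cde + bc'de + a'c'de + a'cd' + a'b'd'e' + a'bde' + abd'

7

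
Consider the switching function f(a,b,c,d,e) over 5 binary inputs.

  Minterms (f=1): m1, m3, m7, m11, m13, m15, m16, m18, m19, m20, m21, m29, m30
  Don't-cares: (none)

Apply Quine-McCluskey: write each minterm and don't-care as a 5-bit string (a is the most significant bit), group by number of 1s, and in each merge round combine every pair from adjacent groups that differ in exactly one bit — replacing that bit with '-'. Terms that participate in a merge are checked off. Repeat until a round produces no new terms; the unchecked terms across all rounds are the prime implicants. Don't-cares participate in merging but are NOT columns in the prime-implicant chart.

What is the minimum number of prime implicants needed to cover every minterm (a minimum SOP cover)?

size-2^0 implicants → 00001(✓)  00011(✓)  00111(✓)  01011(✓)  01101(✓)  01111(✓)  10000(✓)  10010(✓)  10011(✓)  10100(✓)  10101(✓)  11101(✓)  11110
size-2^1 implicants → -0011  -1101  0-011(✓)  0-111(✓)  00-11(✓)  000-1  01-11(✓)  011-1  1-101  10-00  100-0  1001-  1010-
size-2^2 implicants → 0--11
Unchecked terms (primes): -0011, -1101, 0--11, 000-1, 011-1, 1-101, 10-00, 100-0, 1001-, 1010-, 11110
Minterm coverage:
  m1 ⊆ 000-1 [E]
  m3 ⊆ -0011,0--11,000-1
  m7 ⊆ 0--11 [E]
  m11 ⊆ 0--11 [E]
  m13 ⊆ -1101,011-1
  m15 ⊆ 0--11,011-1
  m16 ⊆ 10-00,100-0
  m18 ⊆ 100-0,1001-
  m19 ⊆ -0011,1001-
  m20 ⊆ 10-00,1010-
  m21 ⊆ 1-101,1010-
  m29 ⊆ -1101,1-101
  m30 ⊆ 11110 [E]
E = {0--11, 000-1, 11110}
Petrick residual → -0011, -1101, 100-0, 1010-
Cover = b'c'de + bcd'e + a'de + a'b'c'e + ab'c'e' + ab'cd' + abcde'  |cover|=7

7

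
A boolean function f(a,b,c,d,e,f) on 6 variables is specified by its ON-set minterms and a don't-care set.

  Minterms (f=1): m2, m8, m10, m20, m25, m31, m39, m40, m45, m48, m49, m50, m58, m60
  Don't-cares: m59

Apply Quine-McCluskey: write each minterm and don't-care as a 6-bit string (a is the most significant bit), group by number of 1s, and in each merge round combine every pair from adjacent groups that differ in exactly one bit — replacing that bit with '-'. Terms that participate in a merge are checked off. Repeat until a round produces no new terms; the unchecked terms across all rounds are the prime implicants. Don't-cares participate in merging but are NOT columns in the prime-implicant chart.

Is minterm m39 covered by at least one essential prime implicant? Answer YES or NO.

YES

size-2^0 implicants → 000010(✓)  001000(✓)  001010(✓)  010100  011001  011111  100111  101000(✓)  101101  110000(✓)  110001(✓)  110010(✓)  111010(✓)  111011(✓)  111100
size-2^1 implicants → -01000  00-010  0010-0  11-010  1100-0  11000-  11101-
Unchecked terms (primes): -01000, 00-010, 0010-0, 010100, 011001, 011111, 100111, 101101, 11-010, 1100-0, 11000-, 11101-, 111100
Minterm coverage:
  m2 ⊆ 00-010 [E]
  m8 ⊆ -01000,0010-0
  m10 ⊆ 00-010,0010-0
  m20 ⊆ 010100 [E]
  m25 ⊆ 011001 [E]
  m31 ⊆ 011111 [E]
  m39 ⊆ 100111 [E]
  m40 ⊆ -01000 [E]
  m45 ⊆ 101101 [E]
  m48 ⊆ 1100-0,11000-
  m49 ⊆ 11000- [E]
  m50 ⊆ 11-010,1100-0
  m58 ⊆ 11-010,11101-
  m60 ⊆ 111100 [E]
E = {-01000, 00-010, 010100, 011001, 011111, 100111, 101101, 11000-, 111100}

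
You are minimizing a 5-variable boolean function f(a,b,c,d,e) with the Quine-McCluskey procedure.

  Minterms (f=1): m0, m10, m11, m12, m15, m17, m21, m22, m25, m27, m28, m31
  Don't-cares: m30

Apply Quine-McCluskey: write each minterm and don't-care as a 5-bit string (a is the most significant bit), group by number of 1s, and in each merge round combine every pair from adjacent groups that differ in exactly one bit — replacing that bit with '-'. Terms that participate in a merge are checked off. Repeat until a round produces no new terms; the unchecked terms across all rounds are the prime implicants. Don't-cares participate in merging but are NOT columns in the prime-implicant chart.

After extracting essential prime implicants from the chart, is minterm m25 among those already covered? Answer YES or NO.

size-2^0 implicants → 00000  01010(✓)  01011(✓)  01100(✓)  01111(✓)  10001(✓)  10101(✓)  10110(✓)  11001(✓)  11011(✓)  11100(✓)  11110(✓)  11111(✓)
size-2^1 implicants → -1011(✓)  -1100  -1111(✓)  01-11(✓)  0101-  1-001  1-110  10-01  11-11(✓)  110-1  111-0  1111-
size-2^2 implicants → -1-11
Unchecked terms (primes): -1-11, -1100, 00000, 0101-, 1-001, 1-110, 10-01, 110-1, 111-0, 1111-
Minterm coverage:
  m0 ⊆ 00000 [E]
  m10 ⊆ 0101- [E]
  m11 ⊆ -1-11,0101-
  m12 ⊆ -1100 [E]
  m15 ⊆ -1-11 [E]
  m17 ⊆ 1-001,10-01
  m21 ⊆ 10-01 [E]
  m22 ⊆ 1-110 [E]
  m25 ⊆ 1-001,110-1
  m27 ⊆ -1-11,110-1
  m28 ⊆ -1100,111-0
  m31 ⊆ -1-11,1111-
E = {-1-11, -1100, 00000, 0101-, 1-110, 10-01}

NO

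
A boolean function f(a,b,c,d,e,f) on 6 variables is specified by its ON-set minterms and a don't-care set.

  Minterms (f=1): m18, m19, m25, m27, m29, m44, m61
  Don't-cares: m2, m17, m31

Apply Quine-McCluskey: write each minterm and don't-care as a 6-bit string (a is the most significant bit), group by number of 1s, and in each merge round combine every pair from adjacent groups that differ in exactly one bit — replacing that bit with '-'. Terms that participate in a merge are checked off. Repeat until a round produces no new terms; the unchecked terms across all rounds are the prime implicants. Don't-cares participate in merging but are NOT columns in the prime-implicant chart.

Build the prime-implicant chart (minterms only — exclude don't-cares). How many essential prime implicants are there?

2

[col 0] 000010*, 010001*, 010010*, 010011*, 011001*, 011011*, 011101*, 011111*, 101100, 111101*
[col 1] -11101, 0-0010, 01-001*, 01-011*, 0100-1*, 01001-, 011-01*, 011-11*, 0110-1*, 0111-1*
[col 2] 01-0-1, 011--1
Prime implicants: -11101, 0-0010, 01-0-1, 01001-, 011--1, 101100
PI chart (minterm → PIs covering it):
  18 | 0-0010,01001-
  19 | 01-0-1,01001-
  25 | 01-0-1,011--1
  27 | 01-0-1,011--1
  29 | -11101,011--1
  44 | 101100  (sole → essential)
  61 | -11101  (sole → essential)
Essential prime implicants: -11101, 101100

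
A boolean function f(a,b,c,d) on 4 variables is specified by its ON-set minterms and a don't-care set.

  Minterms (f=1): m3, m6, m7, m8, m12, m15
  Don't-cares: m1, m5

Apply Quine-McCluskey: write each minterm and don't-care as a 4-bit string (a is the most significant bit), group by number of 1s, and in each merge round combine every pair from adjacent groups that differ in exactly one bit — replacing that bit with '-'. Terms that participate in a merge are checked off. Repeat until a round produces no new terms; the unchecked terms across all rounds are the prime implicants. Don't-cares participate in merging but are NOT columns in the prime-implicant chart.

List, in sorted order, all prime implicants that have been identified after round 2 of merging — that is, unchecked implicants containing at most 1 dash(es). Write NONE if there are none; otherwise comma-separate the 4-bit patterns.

Round 0: 0001✓ 0011✓ 0101✓ 0110✓ 0111✓ 1000✓ 1100✓ 1111✓
Round 1: -111 0-01✓ 0-11✓ 00-1✓ 01-1✓ 011- 1-00
Round 2: 0--1
PIs = {-111, 0--1, 011-, 1-00}

-111, 011-, 1-00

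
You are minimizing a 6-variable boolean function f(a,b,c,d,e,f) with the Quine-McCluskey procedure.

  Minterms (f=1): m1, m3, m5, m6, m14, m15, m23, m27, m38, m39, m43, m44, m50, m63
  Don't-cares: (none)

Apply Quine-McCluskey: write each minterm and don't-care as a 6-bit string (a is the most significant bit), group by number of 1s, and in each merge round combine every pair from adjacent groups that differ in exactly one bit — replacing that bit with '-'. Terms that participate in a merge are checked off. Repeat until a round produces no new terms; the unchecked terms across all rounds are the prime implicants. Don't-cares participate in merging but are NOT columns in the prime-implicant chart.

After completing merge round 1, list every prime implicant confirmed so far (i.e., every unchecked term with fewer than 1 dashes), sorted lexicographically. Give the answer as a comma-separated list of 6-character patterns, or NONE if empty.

010111, 011011, 101011, 101100, 110010, 111111

size-2^0 implicants → 000001(✓)  000011(✓)  000101(✓)  000110(✓)  001110(✓)  001111(✓)  010111  011011  100110(✓)  100111(✓)  101011  101100  110010  111111
size-2^1 implicants → -00110  00-110  000-01  0000-1  00111-  10011-
Unchecked terms (primes): -00110, 00-110, 000-01, 0000-1, 00111-, 010111, 011011, 10011-, 101011, 101100, 110010, 111111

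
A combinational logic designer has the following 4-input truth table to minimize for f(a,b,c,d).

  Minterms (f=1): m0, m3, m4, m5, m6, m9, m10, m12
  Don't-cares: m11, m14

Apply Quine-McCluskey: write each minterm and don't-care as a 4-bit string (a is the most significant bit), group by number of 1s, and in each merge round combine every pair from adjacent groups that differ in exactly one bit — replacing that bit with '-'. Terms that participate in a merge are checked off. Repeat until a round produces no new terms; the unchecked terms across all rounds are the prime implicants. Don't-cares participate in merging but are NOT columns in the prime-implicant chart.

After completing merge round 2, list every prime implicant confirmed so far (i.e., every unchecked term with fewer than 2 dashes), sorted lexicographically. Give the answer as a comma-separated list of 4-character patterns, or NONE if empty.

size-2^0 implicants → 0000(✓)  0011(✓)  0100(✓)  0101(✓)  0110(✓)  1001(✓)  1010(✓)  1011(✓)  1100(✓)  1110(✓)
size-2^1 implicants → -011  -100(✓)  -110(✓)  0-00  01-0(✓)  010-  1-10  10-1  101-  11-0(✓)
size-2^2 implicants → -1-0
Unchecked terms (primes): -011, -1-0, 0-00, 010-, 1-10, 10-1, 101-

-011, 0-00, 010-, 1-10, 10-1, 101-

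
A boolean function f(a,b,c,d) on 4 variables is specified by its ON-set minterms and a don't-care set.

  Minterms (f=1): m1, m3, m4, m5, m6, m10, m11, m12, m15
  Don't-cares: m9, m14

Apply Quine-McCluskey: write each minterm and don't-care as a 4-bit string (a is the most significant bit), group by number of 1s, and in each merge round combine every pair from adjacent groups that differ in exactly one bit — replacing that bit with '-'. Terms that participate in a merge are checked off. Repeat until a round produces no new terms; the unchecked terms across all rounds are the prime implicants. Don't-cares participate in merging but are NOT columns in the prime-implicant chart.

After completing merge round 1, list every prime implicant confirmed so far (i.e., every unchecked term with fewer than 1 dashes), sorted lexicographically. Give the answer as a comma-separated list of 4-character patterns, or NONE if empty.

NONE

size-2^0 implicants → 0001(✓)  0011(✓)  0100(✓)  0101(✓)  0110(✓)  1001(✓)  1010(✓)  1011(✓)  1100(✓)  1110(✓)  1111(✓)
size-2^1 implicants → -001(✓)  -011(✓)  -100(✓)  -110(✓)  0-01  00-1(✓)  01-0(✓)  010-  1-10(✓)  1-11(✓)  10-1(✓)  101-(✓)  11-0(✓)  111-(✓)
size-2^2 implicants → -0-1  -1-0  1-1-
Unchecked terms (primes): -0-1, -1-0, 0-01, 010-, 1-1-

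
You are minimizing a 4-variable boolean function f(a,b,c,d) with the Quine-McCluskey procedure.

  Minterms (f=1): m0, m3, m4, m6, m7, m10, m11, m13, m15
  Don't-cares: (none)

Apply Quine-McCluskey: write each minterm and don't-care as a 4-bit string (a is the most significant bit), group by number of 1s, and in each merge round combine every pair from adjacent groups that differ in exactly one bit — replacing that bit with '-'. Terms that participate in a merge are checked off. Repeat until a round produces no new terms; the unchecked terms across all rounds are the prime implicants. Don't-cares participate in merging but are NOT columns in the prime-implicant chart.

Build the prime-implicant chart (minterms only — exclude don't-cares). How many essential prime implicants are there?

size-2^0 implicants → 0000(✓)  0011(✓)  0100(✓)  0110(✓)  0111(✓)  1010(✓)  1011(✓)  1101(✓)  1111(✓)
size-2^1 implicants → -011(✓)  -111(✓)  0-00  0-11(✓)  01-0  011-  1-11(✓)  101-  11-1
size-2^2 implicants → --11
Unchecked terms (primes): --11, 0-00, 01-0, 011-, 101-, 11-1
Minterm coverage:
  m0 ⊆ 0-00 [E]
  m3 ⊆ --11 [E]
  m4 ⊆ 0-00,01-0
  m6 ⊆ 01-0,011-
  m7 ⊆ --11,011-
  m10 ⊆ 101- [E]
  m11 ⊆ --11,101-
  m13 ⊆ 11-1 [E]
  m15 ⊆ --11,11-1
E = {--11, 0-00, 101-, 11-1}

4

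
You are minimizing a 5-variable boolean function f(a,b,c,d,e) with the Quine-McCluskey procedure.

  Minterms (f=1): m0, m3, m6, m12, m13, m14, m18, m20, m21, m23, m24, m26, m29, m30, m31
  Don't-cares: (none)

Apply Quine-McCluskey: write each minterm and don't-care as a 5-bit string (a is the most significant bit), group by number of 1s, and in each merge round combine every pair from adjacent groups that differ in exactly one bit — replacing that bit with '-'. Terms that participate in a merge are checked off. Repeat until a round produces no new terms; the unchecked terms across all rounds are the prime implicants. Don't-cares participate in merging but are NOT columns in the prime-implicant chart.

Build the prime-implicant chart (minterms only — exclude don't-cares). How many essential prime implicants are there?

7

size-2^0 implicants → 00000  00011  00110(✓)  01100(✓)  01101(✓)  01110(✓)  10010(✓)  10100(✓)  10101(✓)  10111(✓)  11000(✓)  11010(✓)  11101(✓)  11110(✓)  11111(✓)
size-2^1 implicants → -1101  -1110  0-110  011-0  0110-  1-010  1-101(✓)  1-111(✓)  101-1(✓)  1010-  11-10  110-0  111-1(✓)  1111-
size-2^2 implicants → 1-1-1
Unchecked terms (primes): -1101, -1110, 0-110, 00000, 00011, 011-0, 0110-, 1-010, 1-1-1, 1010-, 11-10, 110-0, 1111-
Minterm coverage:
  m0 ⊆ 00000 [E]
  m3 ⊆ 00011 [E]
  m6 ⊆ 0-110 [E]
  m12 ⊆ 011-0,0110-
  m13 ⊆ -1101,0110-
  m14 ⊆ -1110,0-110,011-0
  m18 ⊆ 1-010 [E]
  m20 ⊆ 1010- [E]
  m21 ⊆ 1-1-1,1010-
  m23 ⊆ 1-1-1 [E]
  m24 ⊆ 110-0 [E]
  m26 ⊆ 1-010,11-10,110-0
  m29 ⊆ -1101,1-1-1
  m30 ⊆ -1110,11-10,1111-
  m31 ⊆ 1-1-1,1111-
E = {0-110, 00000, 00011, 1-010, 1-1-1, 1010-, 110-0}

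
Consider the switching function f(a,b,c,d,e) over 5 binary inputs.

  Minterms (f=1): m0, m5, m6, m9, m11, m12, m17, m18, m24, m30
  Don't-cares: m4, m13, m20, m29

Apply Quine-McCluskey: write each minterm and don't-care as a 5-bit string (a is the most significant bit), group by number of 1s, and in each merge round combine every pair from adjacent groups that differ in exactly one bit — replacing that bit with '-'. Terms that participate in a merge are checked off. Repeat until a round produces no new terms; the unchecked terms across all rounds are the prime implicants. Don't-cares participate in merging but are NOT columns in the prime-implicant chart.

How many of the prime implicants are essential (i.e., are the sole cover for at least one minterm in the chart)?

[col 0] 00000*, 00100*, 00101*, 00110*, 01001*, 01011*, 01100*, 01101*, 10001, 10010, 10100*, 11000, 11101*, 11110
[col 1] -0100, -1101, 0-100*, 0-101*, 00-00, 001-0, 0010-*, 01-01, 010-1, 0110-*
[col 2] 0-10-
Prime implicants: -0100, -1101, 0-10-, 00-00, 001-0, 01-01, 010-1, 10001, 10010, 11000, 11110
PI chart (minterm → PIs covering it):
  0 | 00-00  (sole → essential)
  5 | 0-10-  (sole → essential)
  6 | 001-0  (sole → essential)
  9 | 01-01,010-1
  11 | 010-1  (sole → essential)
  12 | 0-10-  (sole → essential)
  17 | 10001  (sole → essential)
  18 | 10010  (sole → essential)
  24 | 11000  (sole → essential)
  30 | 11110  (sole → essential)
Essential prime implicants: 0-10-, 00-00, 001-0, 010-1, 10001, 10010, 11000, 11110

8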